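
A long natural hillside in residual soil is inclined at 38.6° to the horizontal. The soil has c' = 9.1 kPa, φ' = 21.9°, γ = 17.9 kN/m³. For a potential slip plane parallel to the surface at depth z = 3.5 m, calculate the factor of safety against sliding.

For an infinite slope with a slip plane parallel to the surface (no pore pressure): FS = [c' + γz cos²β tanφ'] / [γz sinβ cosβ].
γz = 17.9·3.5 = 62.65 kN/m²
Numerator = 9.1 + 62.65·cos²38.6°·tan21.9° = 9.1 + 62.65·0.6108·0.4020 = 24.482 kPa
Denominator = 62.65·sin38.6°·cos38.6° = 62.65·0.6239·0.7815 = 30.547 kPa
FS = 24.482 / 30.547 = 0.801

FS = 0.80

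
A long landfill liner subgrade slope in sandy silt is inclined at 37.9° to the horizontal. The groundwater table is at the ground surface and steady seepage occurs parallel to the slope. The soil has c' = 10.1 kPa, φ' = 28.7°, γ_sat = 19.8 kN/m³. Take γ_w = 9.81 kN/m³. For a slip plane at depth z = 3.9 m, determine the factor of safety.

FS = 0.62

With seepage parallel to the slope and the water table at the surface, the effective normal stress on the slip plane uses the buoyant unit weight γ' = γ_sat − γ_w while the driving shear stress uses γ_sat:
FS = [c' + γ' z cos²β tanφ'] / [γ_sat z sinβ cosβ]
γ' = 19.8 − 9.81 = 9.99 kN/m³
Numerator = 10.1 + 9.99·3.9·cos²37.9°·tan28.7° = 10.1 + 9.99·3.9·0.6227·0.5475 = 23.382 kPa
Denominator = 19.8·3.9·sin37.9°·cos37.9° = 19.8·3.9·0.6143·0.7891 = 37.430 kPa
FS = 23.382 / 37.430 = 0.625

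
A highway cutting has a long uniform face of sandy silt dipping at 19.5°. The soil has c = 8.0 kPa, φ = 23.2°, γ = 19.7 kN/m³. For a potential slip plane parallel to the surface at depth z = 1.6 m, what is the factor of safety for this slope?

For an infinite slope with a slip plane parallel to the surface (no pore pressure): FS = [c + γz cos²β tanφ] / [γz sinβ cosβ].
γz = 19.7·1.6 = 31.52 kN/m²
Numerator = 8.0 + 31.52·cos²19.5°·tan23.2° = 8.0 + 31.52·0.8886·0.4286 = 20.004 kPa
Denominator = 31.52·sin19.5°·cos19.5° = 31.52·0.3338·0.9426 = 9.918 kPa
FS = 20.004 / 9.918 = 2.017

FS = 2.02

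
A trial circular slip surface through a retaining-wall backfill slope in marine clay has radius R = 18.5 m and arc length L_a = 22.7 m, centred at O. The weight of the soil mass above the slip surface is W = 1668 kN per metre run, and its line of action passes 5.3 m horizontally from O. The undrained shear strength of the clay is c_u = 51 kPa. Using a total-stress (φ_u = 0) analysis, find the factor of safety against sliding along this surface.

Taking moments about the centre O, the resisting moment is provided by the undrained shear strength acting along the arc:
M_R = c_u·L_a·R = 51·22.70·18.5 = 21417.5 kN·m/m
M_D = W·d = 1668·5.3 = 8840.4 kN·m/m
FS = M_R / M_D = 21417.5 / 8840.4 = 2.423

FS = 2.42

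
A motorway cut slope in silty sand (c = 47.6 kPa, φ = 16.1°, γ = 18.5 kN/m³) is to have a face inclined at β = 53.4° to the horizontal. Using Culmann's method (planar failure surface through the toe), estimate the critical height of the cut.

Culmann's analysis gives the critical failure plane at α_cr = (β + φ)/2 = (53.4 + 16.1)/2 = 34.8°, and the critical height
H_c = (4c/γ) · sinβ cosφ / [1 − cos(β − φ)]
    = (4·47.6/18.5) · sin53.4°·cos16.1° / [1 − cos(37.3°)]
    = 10.292 · 0.8028·0.9608 / [1 − 0.7955]
    = 10.292 · 0.7713 / 0.2045
    = 38.81 m

H_c = 38.81 m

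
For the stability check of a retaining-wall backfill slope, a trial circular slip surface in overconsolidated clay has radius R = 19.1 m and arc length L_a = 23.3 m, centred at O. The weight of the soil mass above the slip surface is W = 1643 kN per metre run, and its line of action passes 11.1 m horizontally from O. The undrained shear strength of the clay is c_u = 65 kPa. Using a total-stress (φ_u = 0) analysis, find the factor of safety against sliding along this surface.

FS = 1.59

Taking moments about the centre O, the resisting moment is provided by the undrained shear strength acting along the arc:
M_R = c_u·L_a·R = 65·23.30·19.1 = 28927.0 kN·m/m
M_D = W·d = 1643·11.1 = 18237.3 kN·m/m
FS = M_R / M_D = 28927.0 / 18237.3 = 1.586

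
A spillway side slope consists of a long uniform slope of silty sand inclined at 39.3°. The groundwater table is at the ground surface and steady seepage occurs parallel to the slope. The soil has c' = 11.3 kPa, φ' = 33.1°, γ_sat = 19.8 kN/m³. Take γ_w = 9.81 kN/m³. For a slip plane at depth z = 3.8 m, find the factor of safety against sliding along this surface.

With seepage parallel to the slope and the water table at the surface, the effective normal stress on the slip plane uses the buoyant unit weight γ' = γ_sat − γ_w while the driving shear stress uses γ_sat:
FS = [c' + γ' z cos²β tanφ'] / [γ_sat z sinβ cosβ]
γ' = 19.8 − 9.81 = 9.99 kN/m³
Numerator = 11.3 + 9.99·3.8·cos²39.3°·tan33.1° = 11.3 + 9.99·3.8·0.5988·0.6519 = 26.119 kPa
Denominator = 19.8·3.8·sin39.3°·cos39.3° = 19.8·3.8·0.6334·0.7738 = 36.878 kPa
FS = 26.119 / 36.878 = 0.708

FS = 0.71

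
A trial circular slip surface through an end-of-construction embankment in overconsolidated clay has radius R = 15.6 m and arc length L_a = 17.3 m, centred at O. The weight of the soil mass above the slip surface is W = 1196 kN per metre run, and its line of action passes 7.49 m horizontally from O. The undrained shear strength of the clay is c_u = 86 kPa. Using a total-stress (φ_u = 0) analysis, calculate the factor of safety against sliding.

FS = 2.59

Taking moments about the centre O, the resisting moment is provided by the undrained shear strength acting along the arc:
M_R = c_u·L_a·R = 86·17.30·15.6 = 23209.7 kN·m/m
M_D = W·d = 1196·7.49 = 8958.0 kN·m/m
FS = M_R / M_D = 23209.7 / 8958.0 = 2.591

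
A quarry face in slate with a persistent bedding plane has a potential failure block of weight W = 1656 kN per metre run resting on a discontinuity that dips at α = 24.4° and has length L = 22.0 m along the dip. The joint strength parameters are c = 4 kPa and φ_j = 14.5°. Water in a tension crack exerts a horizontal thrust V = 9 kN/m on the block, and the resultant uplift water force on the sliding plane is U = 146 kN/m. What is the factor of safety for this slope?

Resolving the block weight along and normal to the plane and applying the Mohr–Coulomb strength on the joint:
N' = W cosα − U − V sinα = 1656·cos24.4° − 146 − 9·sin24.4° = 1358.4 kN/m
Driving force T = W sinα + V cosα = 1656·sin24.4° + 9·cos24.4° = 692.3 kN/m
Resisting force R = c·L + N'·tanφ_j = 4·22.0 + 1358.4·tan14.5° = 88.0 + 351.3 = 439.3 kN/m
FS = R / T = 439.3 / 692.3 = 0.635

FS = 0.63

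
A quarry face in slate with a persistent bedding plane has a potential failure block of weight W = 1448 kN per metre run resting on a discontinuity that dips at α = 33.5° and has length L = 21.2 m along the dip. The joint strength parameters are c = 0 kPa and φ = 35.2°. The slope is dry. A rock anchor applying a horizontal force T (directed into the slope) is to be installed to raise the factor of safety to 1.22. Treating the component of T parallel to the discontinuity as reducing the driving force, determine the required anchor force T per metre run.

T = 88 kN/m

Resolving forces along and normal to the sliding plane, with the horizontal anchor force T adding T·sinα to the effective normal force and T·cosα acting up the plane against the driving force:
FS = [cL + (W cosα + T sinα) tanφ] / [W sinα − T cosα]
Without the anchor: N' = 1207.5 kN/m, driving T_d = 799.2 kN/m, resisting R = 0·21.2 + 1207.5·tan35.2° = 851.8 kN/m, FS = 1.07.
Setting FS = 1.22 and solving for T:
1.22·(799.2 − T cos33.5°) = 851.8 + T sin33.5°·tan35.2°
T·(sin33.5°·tan35.2° + 1.22·cos33.5°) = 1.22·799.2 − 851.8
T·(0.5519·0.7054 + 1.22·0.8339) = 975.0 − 851.8 = 123.3
T·1.4067 = 123.3
T = 87.6 kN/m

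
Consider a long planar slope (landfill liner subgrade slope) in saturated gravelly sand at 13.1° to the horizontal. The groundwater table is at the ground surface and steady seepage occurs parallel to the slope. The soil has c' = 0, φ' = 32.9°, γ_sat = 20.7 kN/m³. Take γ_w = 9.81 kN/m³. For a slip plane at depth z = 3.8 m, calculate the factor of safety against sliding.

With seepage parallel to the slope and the water table at the surface, the effective normal stress on the slip plane uses the buoyant unit weight γ' = γ_sat − γ_w while the driving shear stress uses γ_sat:
FS = [c' + γ' z cos²β tanφ'] / [γ_sat z sinβ cosβ]
(For c' = 0 this reduces to FS = (γ'/γ_sat)·tanφ'/tanβ.)
γ' = 20.7 − 9.81 = 10.89 kN/m³
Numerator = 0.0 + 10.89·3.8·cos²13.1°·tan32.9° = 0.0 + 10.89·3.8·0.9486·0.6469 = 25.396 kPa
Denominator = 20.7·3.8·sin13.1°·cos13.1° = 20.7·3.8·0.2267·0.9740 = 17.364 kPa
FS = 25.396 / 17.364 = 1.463

FS = 1.46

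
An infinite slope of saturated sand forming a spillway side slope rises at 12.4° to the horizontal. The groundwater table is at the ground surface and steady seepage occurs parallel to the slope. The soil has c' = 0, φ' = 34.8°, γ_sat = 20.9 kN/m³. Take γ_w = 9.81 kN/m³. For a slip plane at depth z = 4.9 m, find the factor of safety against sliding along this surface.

With seepage parallel to the slope and the water table at the surface, the effective normal stress on the slip plane uses the buoyant unit weight γ' = γ_sat − γ_w while the driving shear stress uses γ_sat:
FS = [c' + γ' z cos²β tanφ'] / [γ_sat z sinβ cosβ]
(For c' = 0 this reduces to FS = (γ'/γ_sat)·tanφ'/tanβ.)
γ' = 20.9 − 9.81 = 11.09 kN/m³
Numerator = 0.0 + 11.09·4.9·cos²12.4°·tan34.8° = 0.0 + 11.09·4.9·0.9539·0.6950 = 36.026 kPa
Denominator = 20.9·4.9·sin12.4°·cos12.4° = 20.9·4.9·0.2147·0.9767 = 21.478 kPa
FS = 36.026 / 21.478 = 1.677

FS = 1.68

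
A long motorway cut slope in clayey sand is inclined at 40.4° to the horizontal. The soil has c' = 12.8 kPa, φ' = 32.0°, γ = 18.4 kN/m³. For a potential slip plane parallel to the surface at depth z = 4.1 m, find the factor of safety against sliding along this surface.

FS = 1.08

For an infinite slope with a slip plane parallel to the surface (no pore pressure): FS = [c' + γz cos²β tanφ'] / [γz sinβ cosβ].
γz = 18.4·4.1 = 75.44 kN/m²
Numerator = 12.8 + 75.44·cos²40.4°·tan32.0° = 12.8 + 75.44·0.5799·0.6249 = 40.138 kPa
Denominator = 75.44·sin40.4°·cos40.4° = 75.44·0.6481·0.7615 = 37.235 kPa
FS = 40.138 / 37.235 = 1.078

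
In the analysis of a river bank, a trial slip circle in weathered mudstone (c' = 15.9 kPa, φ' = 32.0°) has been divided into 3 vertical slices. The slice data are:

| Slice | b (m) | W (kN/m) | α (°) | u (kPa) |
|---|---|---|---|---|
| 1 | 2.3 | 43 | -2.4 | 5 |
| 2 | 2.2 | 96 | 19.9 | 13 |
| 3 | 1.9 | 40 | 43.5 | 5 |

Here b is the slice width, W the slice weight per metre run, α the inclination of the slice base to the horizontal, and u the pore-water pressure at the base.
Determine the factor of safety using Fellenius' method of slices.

Ordinary method of slices: FS = Σ[c'·Δl_i + (W_i cosα_i − u_i·Δl_i)·tanφ'] / Σ W_i sinα_i, with Δl_i = b_i / cosα_i.
Slice 1: Δl = 2.3/cos(-2.4°) = 2.302 m; N'_1 = 43·cos(-2.4°) − 5·2.302 = 31.5; c'Δl = 36.60; W sinα = -1.8
Slice 2: Δl = 2.2/cos19.9° = 2.340 m; N'_2 = 96·cos19.9° − 13·2.340 = 59.9; c'Δl = 37.20; W sinα = 32.7
Slice 3: Δl = 1.9/cos43.5° = 2.619 m; N'_3 = 40·cos43.5° − 5·2.619 = 15.9; c'Δl = 41.65; W sinα = 27.5
Σc'Δl = 115.5 kN/m; ΣN' = 107.2 kN/m; ΣW sinα = 58.4 kN/m
Resisting = 115.5 + 107.2·tan32.0° = 115.5 + 67.0 = 182.5 kN/m
FS = 182.5 / 58.4 = 3.124

FS = 3.12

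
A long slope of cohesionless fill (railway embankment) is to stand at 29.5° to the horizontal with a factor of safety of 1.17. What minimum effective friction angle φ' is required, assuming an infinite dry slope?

FS = tanφ'/tanβ ⇒ tanφ' = FS · tanβ = 1.17 · tan29.5° = 0.6620
φ' = arctan(0.6620) = 33.50°

φ' = 33.5°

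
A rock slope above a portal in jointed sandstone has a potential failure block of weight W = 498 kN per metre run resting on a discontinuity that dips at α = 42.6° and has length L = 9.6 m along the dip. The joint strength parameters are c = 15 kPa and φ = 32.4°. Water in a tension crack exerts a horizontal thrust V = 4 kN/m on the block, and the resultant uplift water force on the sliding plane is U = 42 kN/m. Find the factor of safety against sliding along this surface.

Resolving the block weight along and normal to the plane and applying the Mohr–Coulomb strength on the joint:
N' = W cosα − U − V sinα = 498·cos42.6° − 42 − 4·sin42.6° = 321.9 kN/m
Driving force T = W sinα + V cosα = 498·sin42.6° + 4·cos42.6° = 340.0 kN/m
Resisting force R = c·L + N'·tanφ = 15·9.6 + 321.9·tan32.4° = 144.0 + 204.3 = 348.3 kN/m
FS = R / T = 348.3 / 340.0 = 1.024

FS = 1.02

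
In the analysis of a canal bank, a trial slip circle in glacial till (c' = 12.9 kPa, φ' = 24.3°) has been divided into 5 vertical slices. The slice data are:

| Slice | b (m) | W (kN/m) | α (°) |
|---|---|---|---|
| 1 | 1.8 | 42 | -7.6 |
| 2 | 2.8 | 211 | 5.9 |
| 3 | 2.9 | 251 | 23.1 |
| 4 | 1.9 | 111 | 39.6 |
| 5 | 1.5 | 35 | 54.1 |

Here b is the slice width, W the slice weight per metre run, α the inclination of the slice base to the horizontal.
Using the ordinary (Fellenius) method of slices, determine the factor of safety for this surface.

Ordinary method of slices: FS = Σ[c'·Δl_i + (W_i cosα_i)·tanφ'] / Σ W_i sinα_i, with Δl_i = b_i / cosα_i.
Slice 1: Δl = 1.8/cos(-7.6°) = 1.816 m; N'_1 = 42·cos(-7.6°) = 41.6; c'Δl = 23.43; W sinα = -5.6
Slice 2: Δl = 2.8/cos5.9° = 2.815 m; N'_2 = 211·cos5.9° = 209.9; c'Δl = 36.31; W sinα = 21.7
Slice 3: Δl = 2.9/cos23.1° = 3.153 m; N'_3 = 251·cos23.1° = 230.9; c'Δl = 40.67; W sinα = 98.5
Slice 4: Δl = 1.9/cos39.6° = 2.466 m; N'_4 = 111·cos39.6° = 85.5; c'Δl = 31.81; W sinα = 70.8
Slice 5: Δl = 1.5/cos54.1° = 2.558 m; N'_5 = 35·cos54.1° = 20.5; c'Δl = 33.00; W sinα = 28.4
Σc'Δl = 165.2 kN/m; ΣN' = 588.4 kN/m; ΣW sinα = 213.7 kN/m
Resisting = 165.2 + 588.4·tan24.3° = 165.2 + 265.7 = 430.9 kN/m
FS = 430.9 / 213.7 = 2.016

FS = 2.02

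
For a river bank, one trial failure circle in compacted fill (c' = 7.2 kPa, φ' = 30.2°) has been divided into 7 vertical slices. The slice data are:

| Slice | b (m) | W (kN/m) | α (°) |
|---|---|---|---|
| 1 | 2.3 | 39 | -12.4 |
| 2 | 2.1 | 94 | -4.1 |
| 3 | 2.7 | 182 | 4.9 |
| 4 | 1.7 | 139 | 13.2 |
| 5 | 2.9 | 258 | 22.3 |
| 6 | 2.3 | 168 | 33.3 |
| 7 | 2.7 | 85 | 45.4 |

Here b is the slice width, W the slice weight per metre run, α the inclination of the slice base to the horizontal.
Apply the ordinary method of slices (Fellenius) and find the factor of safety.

FS = 2.30

Ordinary method of slices: FS = Σ[c'·Δl_i + (W_i cosα_i)·tanφ'] / Σ W_i sinα_i, with Δl_i = b_i / cosα_i.
Slice 1: Δl = 2.3/cos(-12.4°) = 2.355 m; N'_1 = 39·cos(-12.4°) = 38.1; c'Δl = 16.96; W sinα = -8.4
Slice 2: Δl = 2.1/cos(-4.1°) = 2.105 m; N'_2 = 94·cos(-4.1°) = 93.8; c'Δl = 15.16; W sinα = -6.7
Slice 3: Δl = 2.7/cos4.9° = 2.710 m; N'_3 = 182·cos4.9° = 181.3; c'Δl = 19.51; W sinα = 15.5
Slice 4: Δl = 1.7/cos13.2° = 1.746 m; N'_4 = 139·cos13.2° = 135.3; c'Δl = 12.57; W sinα = 31.7
Slice 5: Δl = 2.9/cos22.3° = 3.134 m; N'_5 = 258·cos22.3° = 238.7; c'Δl = 22.57; W sinα = 97.9
Slice 6: Δl = 2.3/cos33.3° = 2.752 m; N'_6 = 168·cos33.3° = 140.4; c'Δl = 19.81; W sinα = 92.2
Slice 7: Δl = 2.7/cos45.4° = 3.845 m; N'_7 = 85·cos45.4° = 59.7; c'Δl = 27.69; W sinα = 60.5
Σc'Δl = 134.3 kN/m; ΣN' = 887.3 kN/m; ΣW sinα = 282.8 kN/m
Resisting = 134.3 + 887.3·tan30.2° = 134.3 + 516.4 = 650.7 kN/m
FS = 650.7 / 282.8 = 2.301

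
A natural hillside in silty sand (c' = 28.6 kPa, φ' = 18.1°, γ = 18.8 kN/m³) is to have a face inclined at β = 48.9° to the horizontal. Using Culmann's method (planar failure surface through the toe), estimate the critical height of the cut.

Culmann's analysis gives the critical failure plane at α_cr = (β + φ')/2 = (48.9 + 18.1)/2 = 33.5°, and the critical height
H_c = (4c'/γ) · sinβ cosφ' / [1 − cos(β − φ')]
    = (4·28.6/18.8) · sin48.9°·cos18.1° / [1 − cos(30.8°)]
    = 6.085 · 0.7536·0.9505 / [1 − 0.8590]
    = 6.085 · 0.7163 / 0.1410
    = 30.90 m

H_c = 30.90 m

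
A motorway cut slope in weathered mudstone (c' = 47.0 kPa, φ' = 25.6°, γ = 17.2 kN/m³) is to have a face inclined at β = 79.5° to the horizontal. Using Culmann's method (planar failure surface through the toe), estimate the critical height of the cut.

H_c = 23.59 m

Culmann's analysis gives the critical failure plane at α_cr = (β + φ')/2 = (79.5 + 25.6)/2 = 52.5°, and the critical height
H_c = (4c'/γ) · sinβ cosφ' / [1 − cos(β − φ')]
    = (4·47.0/17.2) · sin79.5°·cos25.6° / [1 − cos(53.9°)]
    = 10.930 · 0.9833·0.9018 / [1 − 0.5892]
    = 10.930 · 0.8867 / 0.4108
    = 23.59 m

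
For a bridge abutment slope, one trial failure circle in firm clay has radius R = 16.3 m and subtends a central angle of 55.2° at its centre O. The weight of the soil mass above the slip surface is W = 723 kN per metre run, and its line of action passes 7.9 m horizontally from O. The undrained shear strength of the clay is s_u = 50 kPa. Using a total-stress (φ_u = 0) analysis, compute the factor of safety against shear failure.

FS = 2.24

Taking moments about the centre O, the resisting moment is provided by the undrained shear strength acting along the arc:
Arc length L_a = R·θ = 16.3·(55.2°·π/180) = 16.3·0.9634 = 15.70 m
M_R = s_u·L_a·R = 50·15.70·16.3 = 12798.6 kN·m/m
M_D = W·d = 723·7.9 = 5711.7 kN·m/m
FS = M_R / M_D = 12798.6 / 5711.7 = 2.241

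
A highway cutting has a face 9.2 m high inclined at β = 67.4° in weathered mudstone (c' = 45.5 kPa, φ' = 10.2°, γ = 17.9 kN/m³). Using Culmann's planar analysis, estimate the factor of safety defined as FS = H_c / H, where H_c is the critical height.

H_c = (4c'/γ) · sinβ cosφ' / [1 − cos(β − φ')]
    = (4·45.5/17.9) · sin67.4°·cos10.2° / [1 − cos57.2°]
    = 10.168 · 0.9086 / 0.4583 = 20.16 m
FS = H_c / H = 20.16 / 9.2 = 2.191

FS = 2.19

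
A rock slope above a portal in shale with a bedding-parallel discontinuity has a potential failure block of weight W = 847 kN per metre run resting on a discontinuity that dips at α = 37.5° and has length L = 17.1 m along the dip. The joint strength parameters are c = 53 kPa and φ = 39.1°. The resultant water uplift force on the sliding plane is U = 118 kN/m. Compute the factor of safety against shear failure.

Resolving the block weight along and normal to the plane and applying the Mohr–Coulomb strength on the joint:
N' = W cosα − U = 847·cos37.5° − 118 = 554.0 kN/m
Driving force T = W sinα = 847·sin37.5° = 515.6 kN/m
Resisting force R = c·L + N'·tanφ = 53·17.1 + 554.0·tan39.1° = 906.3 + 450.2 = 1356.5 kN/m
FS = R / T = 1356.5 / 515.6 = 2.631

FS = 2.63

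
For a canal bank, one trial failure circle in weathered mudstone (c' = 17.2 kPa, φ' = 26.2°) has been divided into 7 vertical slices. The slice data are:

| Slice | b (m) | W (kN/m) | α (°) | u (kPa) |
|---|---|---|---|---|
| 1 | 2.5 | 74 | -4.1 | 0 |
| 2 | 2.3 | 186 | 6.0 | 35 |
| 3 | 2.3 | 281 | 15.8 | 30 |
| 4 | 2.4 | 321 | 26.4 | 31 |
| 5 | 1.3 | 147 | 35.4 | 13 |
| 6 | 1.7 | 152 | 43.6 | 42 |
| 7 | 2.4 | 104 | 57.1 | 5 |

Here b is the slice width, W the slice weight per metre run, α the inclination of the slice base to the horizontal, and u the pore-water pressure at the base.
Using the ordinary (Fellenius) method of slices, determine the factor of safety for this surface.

FS = 1.31

Ordinary method of slices: FS = Σ[c'·Δl_i + (W_i cosα_i − u_i·Δl_i)·tanφ'] / Σ W_i sinα_i, with Δl_i = b_i / cosα_i.
Slice 1: Δl = 2.5/cos(-4.1°) = 2.506 m; N'_1 = 74·cos(-4.1°) − 0·2.506 = 73.8; c'Δl = 43.11; W sinα = -5.3
Slice 2: Δl = 2.3/cos6.0° = 2.313 m; N'_2 = 186·cos6.0° − 35·2.313 = 104.0; c'Δl = 39.78; W sinα = 19.4
Slice 3: Δl = 2.3/cos15.8° = 2.390 m; N'_3 = 281·cos15.8° − 30·2.390 = 198.7; c'Δl = 41.11; W sinα = 76.5
Slice 4: Δl = 2.4/cos26.4° = 2.679 m; N'_4 = 321·cos26.4° − 31·2.679 = 204.5; c'Δl = 46.09; W sinα = 142.7
Slice 5: Δl = 1.3/cos35.4° = 1.595 m; N'_5 = 147·cos35.4° − 13·1.595 = 99.1; c'Δl = 27.43; W sinα = 85.2
Slice 6: Δl = 1.7/cos43.6° = 2.348 m; N'_6 = 152·cos43.6° − 42·2.348 = 11.5; c'Δl = 40.38; W sinα = 104.8
Slice 7: Δl = 2.4/cos57.1° = 4.418 m; N'_7 = 104·cos57.1° − 5·4.418 = 34.4; c'Δl = 76.00; W sinα = 87.3
Σc'Δl = 313.9 kN/m; ΣN' = 726.0 kN/m; ΣW sinα = 510.7 kN/m
Resisting = 313.9 + 726.0·tan26.2° = 313.9 + 357.2 = 671.1 kN/m
FS = 671.1 / 510.7 = 1.314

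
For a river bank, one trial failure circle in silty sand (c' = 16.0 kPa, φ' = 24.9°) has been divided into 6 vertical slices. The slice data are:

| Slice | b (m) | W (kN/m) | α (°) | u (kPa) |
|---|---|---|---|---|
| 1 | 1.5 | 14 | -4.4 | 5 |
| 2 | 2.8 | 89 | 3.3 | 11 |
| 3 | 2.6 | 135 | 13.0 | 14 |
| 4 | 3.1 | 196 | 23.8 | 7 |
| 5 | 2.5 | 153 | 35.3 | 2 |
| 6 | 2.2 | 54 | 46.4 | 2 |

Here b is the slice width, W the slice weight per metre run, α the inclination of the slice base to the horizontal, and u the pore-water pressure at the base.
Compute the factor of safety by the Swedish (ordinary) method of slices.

Ordinary method of slices: FS = Σ[c'·Δl_i + (W_i cosα_i − u_i·Δl_i)·tanφ'] / Σ W_i sinα_i, with Δl_i = b_i / cosα_i.
Slice 1: Δl = 1.5/cos(-4.4°) = 1.504 m; N'_1 = 14·cos(-4.4°) − 5·1.504 = 6.4; c'Δl = 24.07; W sinα = -1.1
Slice 2: Δl = 2.8/cos3.3° = 2.805 m; N'_2 = 89·cos3.3° − 11·2.805 = 58.0; c'Δl = 44.87; W sinα = 5.1
Slice 3: Δl = 2.6/cos13.0° = 2.668 m; N'_3 = 135·cos13.0° − 14·2.668 = 94.2; c'Δl = 42.69; W sinα = 30.4
Slice 4: Δl = 3.1/cos23.8° = 3.388 m; N'_4 = 196·cos23.8° − 7·3.388 = 155.6; c'Δl = 54.21; W sinα = 79.1
Slice 5: Δl = 2.5/cos35.3° = 3.063 m; N'_5 = 153·cos35.3° − 2·3.063 = 118.7; c'Δl = 49.01; W sinα = 88.4
Slice 6: Δl = 2.2/cos46.4° = 3.190 m; N'_6 = 54·cos46.4° − 2·3.190 = 30.9; c'Δl = 51.04; W sinα = 39.1
Σc'Δl = 265.9 kN/m; ΣN' = 463.8 kN/m; ΣW sinα = 241.0 kN/m
Resisting = 265.9 + 463.8·tan24.9° = 265.9 + 215.3 = 481.2 kN/m
FS = 481.2 / 241.0 = 1.996

FS = 2.00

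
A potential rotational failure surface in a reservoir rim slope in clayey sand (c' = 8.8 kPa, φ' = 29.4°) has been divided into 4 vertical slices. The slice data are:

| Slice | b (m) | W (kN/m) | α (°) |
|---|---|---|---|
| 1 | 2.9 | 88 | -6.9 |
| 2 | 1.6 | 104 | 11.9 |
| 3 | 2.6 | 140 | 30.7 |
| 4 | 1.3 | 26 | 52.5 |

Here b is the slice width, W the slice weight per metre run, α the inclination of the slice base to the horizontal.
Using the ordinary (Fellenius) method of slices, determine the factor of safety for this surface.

Ordinary method of slices: FS = Σ[c'·Δl_i + (W_i cosα_i)·tanφ'] / Σ W_i sinα_i, with Δl_i = b_i / cosα_i.
Slice 1: Δl = 2.9/cos(-6.9°) = 2.921 m; N'_1 = 88·cos(-6.9°) = 87.4; c'Δl = 25.71; W sinα = -10.6
Slice 2: Δl = 1.6/cos11.9° = 1.635 m; N'_2 = 104·cos11.9° = 101.8; c'Δl = 14.39; W sinα = 21.4
Slice 3: Δl = 2.6/cos30.7° = 3.024 m; N'_3 = 140·cos30.7° = 120.4; c'Δl = 26.61; W sinα = 71.5
Slice 4: Δl = 1.3/cos52.5° = 2.135 m; N'_4 = 26·cos52.5° = 15.8; c'Δl = 18.79; W sinα = 20.6
Σc'Δl = 85.5 kN/m; ΣN' = 325.3 kN/m; ΣW sinα = 103.0 kN/m
Resisting = 85.5 + 325.3·tan29.4° = 85.5 + 183.3 = 268.8 kN/m
FS = 268.8 / 103.0 = 2.610

FS = 2.61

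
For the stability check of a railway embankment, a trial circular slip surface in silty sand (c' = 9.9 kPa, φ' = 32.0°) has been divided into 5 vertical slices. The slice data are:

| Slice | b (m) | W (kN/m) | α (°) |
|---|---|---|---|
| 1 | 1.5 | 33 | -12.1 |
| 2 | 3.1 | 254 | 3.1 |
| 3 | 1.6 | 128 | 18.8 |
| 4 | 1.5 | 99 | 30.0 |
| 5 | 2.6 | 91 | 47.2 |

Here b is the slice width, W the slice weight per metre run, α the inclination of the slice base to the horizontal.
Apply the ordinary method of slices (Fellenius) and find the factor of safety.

FS = 2.83

Ordinary method of slices: FS = Σ[c'·Δl_i + (W_i cosα_i)·tanφ'] / Σ W_i sinα_i, with Δl_i = b_i / cosα_i.
Slice 1: Δl = 1.5/cos(-12.1°) = 1.534 m; N'_1 = 33·cos(-12.1°) = 32.3; c'Δl = 15.19; W sinα = -6.9
Slice 2: Δl = 3.1/cos3.1° = 3.105 m; N'_2 = 254·cos3.1° = 253.6; c'Δl = 30.73; W sinα = 13.7
Slice 3: Δl = 1.6/cos18.8° = 1.690 m; N'_3 = 128·cos18.8° = 121.2; c'Δl = 16.73; W sinα = 41.3
Slice 4: Δl = 1.5/cos30.0° = 1.732 m; N'_4 = 99·cos30.0° = 85.7; c'Δl = 17.15; W sinα = 49.5
Slice 5: Δl = 2.6/cos47.2° = 3.827 m; N'_5 = 91·cos47.2° = 61.8; c'Δl = 37.88; W sinα = 66.8
Σc'Δl = 117.7 kN/m; ΣN' = 554.6 kN/m; ΣW sinα = 164.3 kN/m
Resisting = 117.7 + 554.6·tan32.0° = 117.7 + 346.6 = 464.3 kN/m
FS = 464.3 / 164.3 = 2.825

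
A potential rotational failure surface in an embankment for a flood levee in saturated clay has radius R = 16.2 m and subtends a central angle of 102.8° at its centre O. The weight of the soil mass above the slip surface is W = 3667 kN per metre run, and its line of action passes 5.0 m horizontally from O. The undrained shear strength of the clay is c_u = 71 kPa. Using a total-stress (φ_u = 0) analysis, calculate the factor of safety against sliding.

Taking moments about the centre O, the resisting moment is provided by the undrained shear strength acting along the arc:
Arc length L_a = R·θ = 16.2·(102.8°·π/180) = 16.2·1.7942 = 29.07 m
M_R = c_u·L_a·R = 71·29.07·16.2 = 33431.7 kN·m/m
M_D = W·d = 3667·5.0 = 18335.0 kN·m/m
FS = M_R / M_D = 33431.7 / 18335.0 = 1.823

FS = 1.82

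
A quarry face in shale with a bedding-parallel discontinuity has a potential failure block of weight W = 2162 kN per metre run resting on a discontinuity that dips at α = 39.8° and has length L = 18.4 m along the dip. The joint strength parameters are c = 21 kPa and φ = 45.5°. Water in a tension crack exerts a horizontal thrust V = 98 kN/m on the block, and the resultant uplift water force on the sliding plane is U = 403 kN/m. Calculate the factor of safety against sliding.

FS = 1.10

Resolving the block weight along and normal to the plane and applying the Mohr–Coulomb strength on the joint:
N' = W cosα − U − V sinα = 2162·cos39.8° − 403 − 98·sin39.8° = 1195.3 kN/m
Driving force T = W sinα + V cosα = 2162·sin39.8° + 98·cos39.8° = 1459.2 kN/m
Resisting force R = c·L + N'·tanφ = 21·18.4 + 1195.3·tan45.5° = 386.4 + 1216.3 = 1602.7 kN/m
FS = R / T = 1602.7 / 1459.2 = 1.098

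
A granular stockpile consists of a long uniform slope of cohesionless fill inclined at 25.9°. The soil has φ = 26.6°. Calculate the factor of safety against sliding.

For a dry cohesionless infinite slope the factor of safety is FS = tanφ / tanβ.
FS = tan26.6° / tan25.9° = 0.5008 / 0.4856 = 1.031

FS = 1.03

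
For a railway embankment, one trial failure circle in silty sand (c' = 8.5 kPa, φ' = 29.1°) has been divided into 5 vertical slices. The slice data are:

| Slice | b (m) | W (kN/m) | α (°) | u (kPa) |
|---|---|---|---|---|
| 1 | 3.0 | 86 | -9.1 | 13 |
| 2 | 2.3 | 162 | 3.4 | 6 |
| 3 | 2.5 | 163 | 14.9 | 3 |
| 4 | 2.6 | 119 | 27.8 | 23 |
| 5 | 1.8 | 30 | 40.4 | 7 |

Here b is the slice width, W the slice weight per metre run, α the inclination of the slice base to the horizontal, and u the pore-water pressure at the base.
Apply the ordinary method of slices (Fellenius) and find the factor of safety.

Ordinary method of slices: FS = Σ[c'·Δl_i + (W_i cosα_i − u_i·Δl_i)·tanφ'] / Σ W_i sinα_i, with Δl_i = b_i / cosα_i.
Slice 1: Δl = 3.0/cos(-9.1°) = 3.038 m; N'_1 = 86·cos(-9.1°) − 13·3.038 = 45.4; c'Δl = 25.83; W sinα = -13.6
Slice 2: Δl = 2.3/cos3.4° = 2.304 m; N'_2 = 162·cos3.4° − 6·2.304 = 147.9; c'Δl = 19.58; W sinα = 9.6
Slice 3: Δl = 2.5/cos14.9° = 2.587 m; N'_3 = 163·cos14.9° − 3·2.587 = 149.8; c'Δl = 21.99; W sinα = 41.9
Slice 4: Δl = 2.6/cos27.8° = 2.939 m; N'_4 = 119·cos27.8° − 23·2.939 = 37.7; c'Δl = 24.98; W sinα = 55.5
Slice 5: Δl = 1.8/cos40.4° = 2.364 m; N'_5 = 30·cos40.4° − 7·2.364 = 6.3; c'Δl = 20.09; W sinα = 19.4
Σc'Δl = 112.5 kN/m; ΣN' = 387.0 kN/m; ΣW sinα = 112.9 kN/m
Resisting = 112.5 + 387.0·tan29.1° = 112.5 + 215.4 = 327.9 kN/m
FS = 327.9 / 112.9 = 2.905

FS = 2.91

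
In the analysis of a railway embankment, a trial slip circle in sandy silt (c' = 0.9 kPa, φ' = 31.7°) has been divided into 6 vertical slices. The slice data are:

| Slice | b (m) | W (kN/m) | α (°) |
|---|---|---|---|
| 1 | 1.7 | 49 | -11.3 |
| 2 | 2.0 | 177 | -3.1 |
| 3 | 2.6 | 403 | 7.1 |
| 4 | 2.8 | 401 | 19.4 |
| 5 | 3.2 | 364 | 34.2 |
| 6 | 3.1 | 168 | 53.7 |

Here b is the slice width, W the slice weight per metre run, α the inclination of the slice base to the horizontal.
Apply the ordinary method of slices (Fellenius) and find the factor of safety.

Ordinary method of slices: FS = Σ[c'·Δl_i + (W_i cosα_i)·tanφ'] / Σ W_i sinα_i, with Δl_i = b_i / cosα_i.
Slice 1: Δl = 1.7/cos(-11.3°) = 1.734 m; N'_1 = 49·cos(-11.3°) = 48.1; c'Δl = 1.56; W sinα = -9.6
Slice 2: Δl = 2.0/cos(-3.1°) = 2.003 m; N'_2 = 177·cos(-3.1°) = 176.7; c'Δl = 1.80; W sinα = -9.6
Slice 3: Δl = 2.6/cos7.1° = 2.620 m; N'_3 = 403·cos7.1° = 399.9; c'Δl = 2.36; W sinα = 49.8
Slice 4: Δl = 2.8/cos19.4° = 2.969 m; N'_4 = 401·cos19.4° = 378.2; c'Δl = 2.67; W sinα = 133.2
Slice 5: Δl = 3.2/cos34.2° = 3.869 m; N'_5 = 364·cos34.2° = 301.1; c'Δl = 3.48; W sinα = 204.6
Slice 6: Δl = 3.1/cos53.7° = 5.236 m; N'_6 = 168·cos53.7° = 99.5; c'Δl = 4.71; W sinα = 135.4
Σc'Δl = 16.6 kN/m; ΣN' = 1403.4 kN/m; ΣW sinα = 503.8 kN/m
Resisting = 16.6 + 1403.4·tan31.7° = 16.6 + 866.8 = 883.4 kN/m
FS = 883.4 / 503.8 = 1.753

FS = 1.75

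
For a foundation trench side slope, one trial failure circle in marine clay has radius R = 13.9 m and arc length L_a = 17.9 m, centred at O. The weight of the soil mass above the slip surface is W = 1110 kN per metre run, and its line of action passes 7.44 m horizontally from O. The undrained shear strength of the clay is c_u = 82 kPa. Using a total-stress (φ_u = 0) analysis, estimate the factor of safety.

Taking moments about the centre O, the resisting moment is provided by the undrained shear strength acting along the arc:
M_R = c_u·L_a·R = 82·17.90·13.9 = 20402.4 kN·m/m
M_D = W·d = 1110·7.44 = 8258.4 kN·m/m
FS = M_R / M_D = 20402.4 / 8258.4 = 2.471

FS = 2.47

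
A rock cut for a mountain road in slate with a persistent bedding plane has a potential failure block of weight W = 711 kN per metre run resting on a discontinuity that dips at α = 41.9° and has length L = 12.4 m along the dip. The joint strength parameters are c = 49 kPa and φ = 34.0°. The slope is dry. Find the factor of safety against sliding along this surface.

FS = 2.03

Resolving the block weight along and normal to the plane and applying the Mohr–Coulomb strength on the joint:
N' = W cosα = 711·cos41.9° = 529.2 kN/m
Driving force T = W sinα = 711·sin41.9° = 474.8 kN/m
Resisting force R = c·L + N'·tanφ = 49·12.4 + 529.2·tan34.0° = 607.6 + 357.0 = 964.6 kN/m
FS = R / T = 964.6 / 474.8 = 2.031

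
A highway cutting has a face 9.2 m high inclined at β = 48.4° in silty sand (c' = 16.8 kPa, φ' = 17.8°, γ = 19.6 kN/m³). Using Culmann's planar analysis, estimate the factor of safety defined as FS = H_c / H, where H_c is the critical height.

FS = 1.91

H_c = (4c'/γ) · sinβ cosφ' / [1 − cos(β − φ')]
    = (4·16.8/19.6) · sin48.4°·cos17.8° / [1 − cos30.6°]
    = 3.429 · 0.7120 / 0.1393 = 17.53 m
FS = H_c / H = 17.53 / 9.2 = 1.905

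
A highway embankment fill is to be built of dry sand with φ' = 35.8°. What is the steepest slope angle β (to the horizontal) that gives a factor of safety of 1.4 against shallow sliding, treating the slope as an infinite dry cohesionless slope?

For an infinite dry cohesionless slope FS = tanφ'/tanβ, so tanβ = tanφ' / FS.
tanβ = tan35.8° / 1.4 = 0.7212 / 1.4 = 0.5152
β = arctan(0.5152) = 27.26°

β = 27.3°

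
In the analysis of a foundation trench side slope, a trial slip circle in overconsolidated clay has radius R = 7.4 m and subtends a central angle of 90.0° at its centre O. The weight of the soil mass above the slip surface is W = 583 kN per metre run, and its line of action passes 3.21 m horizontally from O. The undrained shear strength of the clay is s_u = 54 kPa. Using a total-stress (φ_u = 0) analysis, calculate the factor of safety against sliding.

FS = 2.48

Taking moments about the centre O, the resisting moment is provided by the undrained shear strength acting along the arc:
Arc length L_a = R·θ = 7.4·(90.0°·π/180) = 7.4·1.5708 = 11.62 m
M_R = s_u·L_a·R = 54·11.62·7.4 = 4644.9 kN·m/m
M_D = W·d = 583·3.21 = 1871.4 kN·m/m
FS = M_R / M_D = 4644.9 / 1871.4 = 2.482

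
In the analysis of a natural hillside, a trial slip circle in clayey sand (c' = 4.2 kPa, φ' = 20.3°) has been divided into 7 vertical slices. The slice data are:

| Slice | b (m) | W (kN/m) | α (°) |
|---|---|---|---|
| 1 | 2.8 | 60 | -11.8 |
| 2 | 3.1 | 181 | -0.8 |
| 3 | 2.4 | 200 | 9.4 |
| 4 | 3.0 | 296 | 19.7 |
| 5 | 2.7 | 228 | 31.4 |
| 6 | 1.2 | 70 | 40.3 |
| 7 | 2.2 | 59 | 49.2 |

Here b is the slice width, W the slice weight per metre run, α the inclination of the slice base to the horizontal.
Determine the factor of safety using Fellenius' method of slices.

FS = 1.39

Ordinary method of slices: FS = Σ[c'·Δl_i + (W_i cosα_i)·tanφ'] / Σ W_i sinα_i, with Δl_i = b_i / cosα_i.
Slice 1: Δl = 2.8/cos(-11.8°) = 2.860 m; N'_1 = 60·cos(-11.8°) = 58.7; c'Δl = 12.01; W sinα = -12.3
Slice 2: Δl = 3.1/cos(-0.8°) = 3.100 m; N'_2 = 181·cos(-0.8°) = 181.0; c'Δl = 13.02; W sinα = -2.5
Slice 3: Δl = 2.4/cos9.4° = 2.433 m; N'_3 = 200·cos9.4° = 197.3; c'Δl = 10.22; W sinα = 32.7
Slice 4: Δl = 3.0/cos19.7° = 3.187 m; N'_4 = 296·cos19.7° = 278.7; c'Δl = 13.38; W sinα = 99.8
Slice 5: Δl = 2.7/cos31.4° = 3.163 m; N'_5 = 228·cos31.4° = 194.6; c'Δl = 13.29; W sinα = 118.8
Slice 6: Δl = 1.2/cos40.3° = 1.573 m; N'_6 = 70·cos40.3° = 53.4; c'Δl = 6.61; W sinα = 45.3
Slice 7: Δl = 2.2/cos49.2° = 3.367 m; N'_7 = 59·cos49.2° = 38.6; c'Δl = 14.14; W sinα = 44.7
Σc'Δl = 82.7 kN/m; ΣN' = 1002.3 kN/m; ΣW sinα = 326.4 kN/m
Resisting = 82.7 + 1002.3·tan20.3° = 82.7 + 370.7 = 453.4 kN/m
FS = 453.4 / 326.4 = 1.389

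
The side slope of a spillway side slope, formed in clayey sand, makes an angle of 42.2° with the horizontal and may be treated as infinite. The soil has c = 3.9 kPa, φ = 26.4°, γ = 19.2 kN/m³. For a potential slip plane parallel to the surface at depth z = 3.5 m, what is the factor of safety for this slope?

For an infinite slope with a slip plane parallel to the surface (no pore pressure): FS = [c + γz cos²β tanφ] / [γz sinβ cosβ].
γz = 19.2·3.5 = 67.20 kN/m²
Numerator = 3.9 + 67.20·cos²42.2°·tan26.4° = 3.9 + 67.20·0.5488·0.4964 = 22.207 kPa
Denominator = 67.20·sin42.2°·cos42.2° = 67.20·0.6717·0.7408 = 33.440 kPa
FS = 22.207 / 33.440 = 0.664

FS = 0.66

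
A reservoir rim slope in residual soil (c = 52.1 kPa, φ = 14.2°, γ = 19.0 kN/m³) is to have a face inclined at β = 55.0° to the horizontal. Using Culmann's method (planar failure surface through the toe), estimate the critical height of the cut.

Culmann's analysis gives the critical failure plane at α_cr = (β + φ)/2 = (55.0 + 14.2)/2 = 34.6°, and the critical height
H_c = (4c/γ) · sinβ cosφ / [1 − cos(β − φ)]
    = (4·52.1/19.0) · sin55.0°·cos14.2° / [1 − cos(40.8°)]
    = 10.968 · 0.8192·0.9694 / [1 − 0.7570]
    = 10.968 · 0.7941 / 0.2430
    = 35.84 m

H_c = 35.84 m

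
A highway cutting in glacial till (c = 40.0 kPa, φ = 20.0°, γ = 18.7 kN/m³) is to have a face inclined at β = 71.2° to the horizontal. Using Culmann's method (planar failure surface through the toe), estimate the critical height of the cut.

H_c = 20.38 m

Culmann's analysis gives the critical failure plane at α_cr = (β + φ)/2 = (71.2 + 20.0)/2 = 45.6°, and the critical height
H_c = (4c/γ) · sinβ cosφ / [1 − cos(β − φ)]
    = (4·40.0/18.7) · sin71.2°·cos20.0° / [1 − cos(51.2°)]
    = 8.556 · 0.9466·0.9397 / [1 − 0.6266]
    = 8.556 · 0.8896 / 0.3734
    = 20.38 m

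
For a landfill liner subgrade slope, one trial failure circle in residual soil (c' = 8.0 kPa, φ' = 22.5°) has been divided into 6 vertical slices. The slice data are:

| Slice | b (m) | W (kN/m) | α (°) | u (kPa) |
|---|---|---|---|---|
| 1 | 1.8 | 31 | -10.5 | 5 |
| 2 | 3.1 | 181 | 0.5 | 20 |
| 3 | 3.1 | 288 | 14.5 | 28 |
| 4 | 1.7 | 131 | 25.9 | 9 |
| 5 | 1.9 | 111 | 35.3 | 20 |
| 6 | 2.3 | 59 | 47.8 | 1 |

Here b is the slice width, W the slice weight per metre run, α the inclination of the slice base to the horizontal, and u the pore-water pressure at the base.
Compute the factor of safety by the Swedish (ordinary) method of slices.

Ordinary method of slices: FS = Σ[c'·Δl_i + (W_i cosα_i − u_i·Δl_i)·tanφ'] / Σ W_i sinα_i, with Δl_i = b_i / cosα_i.
Slice 1: Δl = 1.8/cos(-10.5°) = 1.831 m; N'_1 = 31·cos(-10.5°) − 5·1.831 = 21.3; c'Δl = 14.65; W sinα = -5.6
Slice 2: Δl = 3.1/cos0.5° = 3.100 m; N'_2 = 181·cos0.5° − 20·3.100 = 119.0; c'Δl = 24.80; W sinα = 1.6
Slice 3: Δl = 3.1/cos14.5° = 3.202 m; N'_3 = 288·cos14.5° − 28·3.202 = 189.2; c'Δl = 25.62; W sinα = 72.1
Slice 4: Δl = 1.7/cos25.9° = 1.890 m; N'_4 = 131·cos25.9° − 9·1.890 = 100.8; c'Δl = 15.12; W sinα = 57.2
Slice 5: Δl = 1.9/cos35.3° = 2.328 m; N'_5 = 111·cos35.3° − 20·2.328 = 44.0; c'Δl = 18.62; W sinα = 64.1
Slice 6: Δl = 2.3/cos47.8° = 3.424 m; N'_6 = 59·cos47.8° − 1·3.424 = 36.2; c'Δl = 27.39; W sinα = 43.7
Σc'Δl = 126.2 kN/m; ΣN' = 510.6 kN/m; ΣW sinα = 233.1 kN/m
Resisting = 126.2 + 510.6·tan22.5° = 126.2 + 211.5 = 337.7 kN/m
FS = 337.7 / 233.1 = 1.449

FS = 1.45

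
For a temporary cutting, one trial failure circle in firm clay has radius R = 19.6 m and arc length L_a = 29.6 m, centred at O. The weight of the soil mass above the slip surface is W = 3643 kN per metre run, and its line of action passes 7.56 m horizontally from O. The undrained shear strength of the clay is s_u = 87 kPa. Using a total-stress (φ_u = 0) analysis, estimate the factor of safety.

Taking moments about the centre O, the resisting moment is provided by the undrained shear strength acting along the arc:
M_R = s_u·L_a·R = 87·29.60·19.6 = 50473.9 kN·m/m
M_D = W·d = 3643·7.56 = 27541.1 kN·m/m
FS = M_R / M_D = 50473.9 / 27541.1 = 1.833

FS = 1.83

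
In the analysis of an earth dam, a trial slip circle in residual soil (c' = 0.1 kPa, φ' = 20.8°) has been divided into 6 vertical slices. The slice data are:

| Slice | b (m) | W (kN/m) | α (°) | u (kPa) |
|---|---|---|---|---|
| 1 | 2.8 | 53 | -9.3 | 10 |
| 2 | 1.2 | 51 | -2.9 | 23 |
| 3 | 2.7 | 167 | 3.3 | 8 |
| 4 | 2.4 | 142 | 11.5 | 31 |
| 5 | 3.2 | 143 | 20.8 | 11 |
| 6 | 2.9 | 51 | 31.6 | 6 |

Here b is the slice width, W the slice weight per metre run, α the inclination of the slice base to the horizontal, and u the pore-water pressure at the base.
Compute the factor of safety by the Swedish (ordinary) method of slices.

Ordinary method of slices: FS = Σ[c'·Δl_i + (W_i cosα_i − u_i·Δl_i)·tanφ'] / Σ W_i sinα_i, with Δl_i = b_i / cosα_i.
Slice 1: Δl = 2.8/cos(-9.3°) = 2.837 m; N'_1 = 53·cos(-9.3°) − 10·2.837 = 23.9; c'Δl = 0.28; W sinα = -8.6
Slice 2: Δl = 1.2/cos(-2.9°) = 1.202 m; N'_2 = 51·cos(-2.9°) − 23·1.202 = 23.3; c'Δl = 0.12; W sinα = -2.6
Slice 3: Δl = 2.7/cos3.3° = 2.704 m; N'_3 = 167·cos3.3° − 8·2.704 = 145.1; c'Δl = 0.27; W sinα = 9.6
Slice 4: Δl = 2.4/cos11.5° = 2.449 m; N'_4 = 142·cos11.5° − 31·2.449 = 63.2; c'Δl = 0.24; W sinα = 28.3
Slice 5: Δl = 3.2/cos20.8° = 3.423 m; N'_5 = 143·cos20.8° − 11·3.423 = 96.0; c'Δl = 0.34; W sinα = 50.8
Slice 6: Δl = 2.9/cos31.6° = 3.405 m; N'_6 = 51·cos31.6° − 6·3.405 = 23.0; c'Δl = 0.34; W sinα = 26.7
Σc'Δl = 1.6 kN/m; ΣN' = 374.6 kN/m; ΣW sinα = 104.3 kN/m
Resisting = 1.6 + 374.6·tan20.8° = 1.6 + 142.3 = 143.9 kN/m
FS = 143.9 / 104.3 = 1.380

FS = 1.38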